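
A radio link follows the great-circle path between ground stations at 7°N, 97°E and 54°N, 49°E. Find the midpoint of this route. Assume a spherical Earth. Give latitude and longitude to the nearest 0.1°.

From cos δ = sin φ₁ sin φ₂ + cos φ₁ cos φ₂ cos Δλ, the central angle is δ ≈ 1.060 rad (60.7°).
Interpolate at f = 1/2 with slerp weights a = sin((1−f)δ)/sin δ ≈ 0.579, b = sin(fδ)/sin δ ≈ 0.579.
p = a·p₁ + b·p₂ ≈ (0.153, 0.828, 0.539); φ = arcsin(p_z) ≈ 32.65°, λ = atan2(p_y, p_x) ≈ 79.51°.

≈ 32.6°N, 79.5°E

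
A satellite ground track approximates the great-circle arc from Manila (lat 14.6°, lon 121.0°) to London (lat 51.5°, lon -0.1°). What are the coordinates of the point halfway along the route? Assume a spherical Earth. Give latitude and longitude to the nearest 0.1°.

≈ lat 51.0°, lon 81.5°

From cos δ = sin φ₁ sin φ₂ + cos φ₁ cos φ₂ cos Δλ, the central angle is δ ≈ 1.685 rad (96.5°).
Interpolate at f = 1/2 with slerp weights a = sin((1−f)δ)/sin δ ≈ 0.751, b = sin(fδ)/sin δ ≈ 0.751.
p = a·p₁ + b·p₂ ≈ (0.093, 0.622, 0.777); φ = arcsin(p_z) ≈ 51.01°, λ = atan2(p_y, p_x) ≈ 81.48°.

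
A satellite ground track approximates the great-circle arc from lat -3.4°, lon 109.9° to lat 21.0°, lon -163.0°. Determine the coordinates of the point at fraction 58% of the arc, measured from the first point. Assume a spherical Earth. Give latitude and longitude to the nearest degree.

≈ lat 14°, lon 159°

From cos δ = sin φ₁ sin φ₂ + cos φ₁ cos φ₂ cos Δλ, the central angle is δ ≈ 1.545 rad (88.5°).
Interpolate at f = 0.58 with slerp weights a = sin((1−f)δ)/sin δ ≈ 0.604, b = sin(fδ)/sin δ ≈ 0.781.
p = a·p₁ + b·p₂ ≈ (-0.903, 0.354, 0.244); φ = arcsin(p_z) ≈ 14.13°, λ = atan2(p_y, p_x) ≈ 158.58°.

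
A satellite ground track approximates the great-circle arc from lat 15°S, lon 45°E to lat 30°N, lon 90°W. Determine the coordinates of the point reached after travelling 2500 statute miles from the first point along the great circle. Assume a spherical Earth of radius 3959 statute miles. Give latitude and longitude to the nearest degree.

≈ lat 3°N, lon 13°E

Write both endpoints as unit vectors p₁, p₂ with components (cos φ cos λ, cos φ sin λ, sin φ).
The central angle between the endpoints is δ = arccos(p₁·p₂) ≈ 2.376 rad (136.1°). The total great-circle distance is δ·R ≈ 2.376 × 3959 ≈ 9406 mi, so the target fraction is f = 2500/9406 ≈ 0.266.
Interpolate at f ≈ 0.266 with slerp weights a = sin((1−f)δ)/sin δ ≈ 1.421, b = sin(fδ)/sin δ ≈ 0.852.
p = a·p₁ + b·p₂ ≈ (0.971, 0.233, 0.058); φ = arcsin(p_z) ≈ 3.33°, λ = atan2(p_y, p_x) ≈ 13.50°.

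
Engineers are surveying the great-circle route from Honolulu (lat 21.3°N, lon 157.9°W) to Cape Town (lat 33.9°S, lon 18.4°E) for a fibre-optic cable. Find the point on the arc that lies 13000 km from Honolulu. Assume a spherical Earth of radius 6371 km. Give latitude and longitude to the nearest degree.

≈ lat 76°S, lon 41°W

From cos δ = sin φ₁ sin φ₂ + cos φ₁ cos φ₂ cos Δλ, the central angle is δ ≈ 2.914 rad (167.0°). The total great-circle distance is δ·R ≈ 2.914 × 6371 ≈ 18568 km, so the target fraction is f = 13000/18568 ≈ 0.700.
Interpolate at f ≈ 0.700 with slerp weights a = sin((1−f)δ)/sin δ ≈ 3.405, b = sin(fδ)/sin δ ≈ 3.959.
p = a·p₁ + b·p₂ ≈ (0.179, -0.156, -0.971); φ = arcsin(p_z) ≈ -76.26°, λ = atan2(p_y, p_x) ≈ -41.11°.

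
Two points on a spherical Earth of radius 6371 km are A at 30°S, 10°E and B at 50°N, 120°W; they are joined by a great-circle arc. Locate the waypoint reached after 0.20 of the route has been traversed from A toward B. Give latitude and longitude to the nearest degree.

Write both endpoints as unit vectors p₁, p₂ with components (cos φ cos λ, cos φ sin λ, sin φ).
The central angle between the endpoints is δ = arccos(p₁·p₂) ≈ 2.405 rad (137.8°).
Interpolate at f = 0.20 with slerp weights a = sin((1−f)δ)/sin δ ≈ 1.397, b = sin(fδ)/sin δ ≈ 0.689.
p = a·p₁ + b·p₂ ≈ (0.970, -0.173, -0.171); φ = arcsin(p_z) ≈ -9.83°, λ = atan2(p_y, p_x) ≈ -10.14°.

≈ 10°S, 10°W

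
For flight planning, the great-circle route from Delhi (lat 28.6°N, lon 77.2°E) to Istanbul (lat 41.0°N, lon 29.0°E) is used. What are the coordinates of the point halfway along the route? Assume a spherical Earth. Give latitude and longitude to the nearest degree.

From cos δ = sin φ₁ sin φ₂ + cos φ₁ cos φ₂ cos Δλ, the central angle is δ ≈ 0.714 rad (40.9°).
Interpolate at f = 1/2 with slerp weights a = sin((1−f)δ)/sin δ ≈ 0.534, b = sin(fδ)/sin δ ≈ 0.534.
p = a·p₁ + b·p₂ ≈ (0.456, 0.652, 0.606); φ = arcsin(p_z) ≈ 37.27°, λ = atan2(p_y, p_x) ≈ 55.03°.

≈ lat 37°N, lon 55°E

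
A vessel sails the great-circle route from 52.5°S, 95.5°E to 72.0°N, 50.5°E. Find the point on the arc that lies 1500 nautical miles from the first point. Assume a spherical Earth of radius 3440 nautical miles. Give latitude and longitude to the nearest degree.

≈ 28°S, 88°E

From cos δ = sin φ₁ sin φ₂ + cos φ₁ cos φ₂ cos Δλ, the central angle is δ ≈ 2.241 rad (128.4°). The total great-circle distance is δ·R ≈ 2.241 × 3440 ≈ 7711 nmi, so the target fraction is f = 1500/7711 ≈ 0.195.
Interpolate at f ≈ 0.195 with slerp weights a = sin((1−f)δ)/sin δ ≈ 1.241, b = sin(fδ)/sin δ ≈ 0.539.
p = a·p₁ + b·p₂ ≈ (0.034, 0.881, -0.472); φ = arcsin(p_z) ≈ -28.18°, λ = atan2(p_y, p_x) ≈ 87.82°.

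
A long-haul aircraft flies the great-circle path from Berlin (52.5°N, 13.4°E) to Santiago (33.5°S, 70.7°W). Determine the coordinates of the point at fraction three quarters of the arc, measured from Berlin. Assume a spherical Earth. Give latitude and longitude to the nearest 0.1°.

The haversine formula gives a central angle δ ≈ 1.967 rad (112.7°) between the endpoints.
Interpolate at f = 3/4 with slerp weights a = sin((1−f)δ)/sin δ ≈ 0.512, b = sin(fδ)/sin δ ≈ 1.079.
p = a·p₁ + b·p₂ ≈ (0.600, -0.777, -0.190); φ = arcsin(p_z) ≈ -10.92°, λ = atan2(p_y, p_x) ≈ -52.30°.

≈ (10.9°S, 52.3°W)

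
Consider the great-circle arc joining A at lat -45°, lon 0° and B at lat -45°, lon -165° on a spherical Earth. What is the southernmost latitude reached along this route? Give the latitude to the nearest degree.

≈ -83°

The great circle lies in the plane with unit normal n̂ = (p₁ × p₂)/|p₁ × p₂|.
Here n̂_z ≈ -0.129; the vertex latitude is φ_max = arccos|n̂_z| ≈ 82.6°.
Check via Clairaut: cos φ_max = |cos φ₁| · sin C = cos(45.0°)·sin(169.5°) ≈ 0.129, again giving ≈ 82.6°.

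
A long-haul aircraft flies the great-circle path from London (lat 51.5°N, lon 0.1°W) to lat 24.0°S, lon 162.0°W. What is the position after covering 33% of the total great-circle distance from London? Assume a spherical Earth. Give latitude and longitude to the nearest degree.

≈ lat 65°N, lon 102°W

From cos δ = sin φ₁ sin φ₂ + cos φ₁ cos φ₂ cos Δλ, the central angle is δ ≈ 2.604 rad (149.2°).
Interpolate at f = 0.33 with slerp weights a = sin((1−f)δ)/sin δ ≈ 1.923, b = sin(fδ)/sin δ ≈ 1.479.
p = a·p₁ + b·p₂ ≈ (-0.088, -0.420, 0.904); φ = arcsin(p_z) ≈ 64.62°, λ = atan2(p_y, p_x) ≈ -101.80°.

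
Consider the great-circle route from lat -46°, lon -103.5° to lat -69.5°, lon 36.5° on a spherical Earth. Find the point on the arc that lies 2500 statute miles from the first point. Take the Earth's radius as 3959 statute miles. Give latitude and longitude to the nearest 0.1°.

≈ lat -77.6°, lon -58.2°

The haversine formula gives a central angle δ ≈ 1.062 rad (60.8°) between the endpoints. The total great-circle distance is δ·R ≈ 1.062 × 3959 ≈ 4203 mi, so the target fraction is f = 2500/4203 ≈ 0.595.
Interpolate at f ≈ 0.595 with slerp weights a = sin((1−f)δ)/sin δ ≈ 0.478, b = sin(fδ)/sin δ ≈ 0.676.
p = a·p₁ + b·p₂ ≈ (0.113, -0.182, -0.977); φ = arcsin(p_z) ≈ -77.64°, λ = atan2(p_y, p_x) ≈ -58.16°.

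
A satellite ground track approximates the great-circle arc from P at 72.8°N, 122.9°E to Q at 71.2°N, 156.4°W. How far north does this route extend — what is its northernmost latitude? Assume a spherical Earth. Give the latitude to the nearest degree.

≈ 76°N

The great circle lies in the plane with unit normal n̂ = (p₁ × p₂)/|p₁ × p₂|.
Here n̂_z ≈ +0.240; the vertex latitude is φ_max = arccos|n̂_z| ≈ 76.1°.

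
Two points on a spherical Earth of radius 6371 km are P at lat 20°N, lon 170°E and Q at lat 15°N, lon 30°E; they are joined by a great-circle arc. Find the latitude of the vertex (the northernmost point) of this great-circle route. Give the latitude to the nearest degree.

≈ 43°N

The great circle lies in the plane with unit normal n̂ = (p₁ × p₂)/|p₁ × p₂|.
Here n̂_z ≈ -0.734; the vertex latitude is φ_max = arccos|n̂_z| ≈ 42.8°.
Check via Clairaut: cos φ_max = |cos φ₁| · sin C = cos(20.0°)·sin(51.4°) ≈ 0.734, again giving ≈ 42.8°.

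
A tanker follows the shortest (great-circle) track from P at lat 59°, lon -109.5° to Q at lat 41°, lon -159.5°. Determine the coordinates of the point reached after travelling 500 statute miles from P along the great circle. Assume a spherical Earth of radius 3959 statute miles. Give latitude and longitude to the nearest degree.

≈ lat 57°, lon -123°

Convert each endpoint to a unit vector on the sphere (x = cos φ cos λ, y = cos φ sin λ, z = sin φ).
The central angle between the endpoints is δ = arccos(p₁·p₂) ≈ 0.623 rad (35.7°). The total great-circle distance is δ·R ≈ 0.623 × 3959 ≈ 2466 mi, so the target fraction is f = 500/2466 ≈ 0.203.
Interpolate at f ≈ 0.203 with slerp weights a = sin((1−f)δ)/sin δ ≈ 0.817, b = sin(fδ)/sin δ ≈ 0.216.
p = a·p₁ + b·p₂ ≈ (-0.293, -0.454, 0.842); φ = arcsin(p_z) ≈ 57.32°, λ = atan2(p_y, p_x) ≈ -122.87°.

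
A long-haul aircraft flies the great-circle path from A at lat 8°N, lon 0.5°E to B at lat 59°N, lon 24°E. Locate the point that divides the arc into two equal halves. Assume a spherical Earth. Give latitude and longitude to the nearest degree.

≈ lat 34°N, lon 8°E

Write both endpoints as unit vectors p₁, p₂ with components (cos φ cos λ, cos φ sin λ, sin φ).
The central angle between the endpoints is δ = arccos(p₁·p₂) ≈ 0.943 rad (54.1°).
Interpolate at f = 1/2 with slerp weights a = sin((1−f)δ)/sin δ ≈ 0.561, b = sin(fδ)/sin δ ≈ 0.561.
p = a·p₁ + b·p₂ ≈ (0.820, 0.122, 0.559); φ = arcsin(p_z) ≈ 34.00°, λ = atan2(p_y, p_x) ≈ 8.49°.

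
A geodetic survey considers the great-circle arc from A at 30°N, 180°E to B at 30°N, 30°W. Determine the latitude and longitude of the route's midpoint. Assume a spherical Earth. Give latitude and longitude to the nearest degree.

≈ 66°N, 105°W

Convert each endpoint to a unit vector on the sphere (x = cos φ cos λ, y = cos φ sin λ, z = sin φ).
The central angle between the endpoints is δ = arccos(p₁·p₂) ≈ 1.982 rad (113.5°).
Interpolate at f = 1/2 with slerp weights a = sin((1−f)δ)/sin δ ≈ 0.913, b = sin(fδ)/sin δ ≈ 0.913.
p = a·p₁ + b·p₂ ≈ (-0.106, -0.395, 0.913); φ = arcsin(p_z) ≈ 65.85°, λ = atan2(p_y, p_x) ≈ -105.00°.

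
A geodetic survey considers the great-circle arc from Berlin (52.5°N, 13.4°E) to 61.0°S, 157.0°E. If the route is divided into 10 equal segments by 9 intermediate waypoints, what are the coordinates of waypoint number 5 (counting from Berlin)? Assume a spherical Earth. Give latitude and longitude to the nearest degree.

Convert each endpoint to a unit vector on the sphere (x = cos φ cos λ, y = cos φ sin λ, z = sin φ).
The central angle between the endpoints is δ = arccos(p₁·p₂) ≈ 2.769 rad (158.7°).
Interpolate at f = 5/10 with slerp weights a = sin((1−f)δ)/sin δ ≈ 2.700, b = sin(fδ)/sin δ ≈ 2.700.
p = a·p₁ + b·p₂ ≈ (0.394, 0.893, -0.219); φ = arcsin(p_z) ≈ -12.68°, λ = atan2(p_y, p_x) ≈ 66.18°.

≈ 13°S, 66°E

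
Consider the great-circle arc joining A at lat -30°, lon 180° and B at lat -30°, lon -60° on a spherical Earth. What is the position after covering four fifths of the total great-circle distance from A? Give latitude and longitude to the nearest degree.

≈ lat -41°, lon -80°

Convert each endpoint to a unit vector on the sphere (x = cos φ cos λ, y = cos φ sin λ, z = sin φ).
The central angle between the endpoints is δ = arccos(p₁·p₂) ≈ 1.696 rad (97.2°).
Interpolate at f = 4/5 with slerp weights a = sin((1−f)δ)/sin δ ≈ 0.335, b = sin(fδ)/sin δ ≈ 0.985.
p = a·p₁ + b·p₂ ≈ (0.136, -0.739, -0.660); φ = arcsin(p_z) ≈ -41.31°, λ = atan2(p_y, p_x) ≈ -79.57°.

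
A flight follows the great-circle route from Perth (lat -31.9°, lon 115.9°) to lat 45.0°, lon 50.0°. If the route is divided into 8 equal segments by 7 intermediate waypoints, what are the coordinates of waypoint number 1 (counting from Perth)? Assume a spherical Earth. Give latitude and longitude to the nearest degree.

≈ lat -22°, lon 107°

The haversine formula gives a central angle δ ≈ 1.700 rad (97.4°) between the endpoints.
Interpolate at f = 1/8 with slerp weights a = sin((1−f)δ)/sin δ ≈ 1.005, b = sin(fδ)/sin δ ≈ 0.213.
p = a·p₁ + b·p₂ ≈ (-0.276, 0.883, -0.381); φ = arcsin(p_z) ≈ -22.37°, λ = atan2(p_y, p_x) ≈ 107.36°.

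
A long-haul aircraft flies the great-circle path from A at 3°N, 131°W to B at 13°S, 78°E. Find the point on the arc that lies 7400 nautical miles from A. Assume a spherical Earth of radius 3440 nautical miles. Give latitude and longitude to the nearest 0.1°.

≈ 19.0°S, 104.8°E

Convert each endpoint to a unit vector on the sphere (x = cos φ cos λ, y = cos φ sin λ, z = sin φ).
The central angle between the endpoints is δ = arccos(p₁·p₂) ≈ 2.612 rad (149.6°). The total great-circle distance is δ·R ≈ 2.612 × 3440 ≈ 8984 nmi, so the target fraction is f = 7400/8984 ≈ 0.824.
Interpolate at f ≈ 0.824 with slerp weights a = sin((1−f)δ)/sin δ ≈ 0.879, b = sin(fδ)/sin δ ≈ 1.654.
p = a·p₁ + b·p₂ ≈ (-0.241, 0.914, -0.326); φ = arcsin(p_z) ≈ -19.03°, λ = atan2(p_y, p_x) ≈ 104.75°.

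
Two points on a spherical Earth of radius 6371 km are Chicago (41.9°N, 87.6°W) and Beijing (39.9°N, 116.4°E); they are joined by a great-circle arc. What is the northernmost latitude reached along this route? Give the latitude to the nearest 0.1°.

The great circle lies in the plane with unit normal n̂ = (p₁ × p₂)/|p₁ × p₂|.
Here n̂_z ≈ -0.233; the vertex latitude is φ_max = arccos|n̂_z| ≈ 76.5°.
Check via Clairaut: cos φ_max = |cos φ₁| · sin C = cos(41.9°)·sin(18.3°) ≈ 0.233, again giving ≈ 76.5°.

≈ 76.5°N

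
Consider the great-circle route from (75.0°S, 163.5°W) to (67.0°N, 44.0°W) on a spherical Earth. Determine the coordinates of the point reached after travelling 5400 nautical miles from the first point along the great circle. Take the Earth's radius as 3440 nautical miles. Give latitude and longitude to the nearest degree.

≈ (2°N, 82°W)

Convert each endpoint to a unit vector on the sphere (x = cos φ cos λ, y = cos φ sin λ, z = sin φ).
The central angle between the endpoints is δ = arccos(p₁·p₂) ≈ 2.790 rad (159.9°). The total great-circle distance is δ·R ≈ 2.790 × 3440 ≈ 9599 nmi, so the target fraction is f = 5400/9599 ≈ 0.563.
Interpolate at f ≈ 0.563 with slerp weights a = sin((1−f)δ)/sin δ ≈ 2.730, b = sin(fδ)/sin δ ≈ 2.906.
p = a·p₁ + b·p₂ ≈ (0.139, -0.989, 0.038); φ = arcsin(p_z) ≈ 2.20°, λ = atan2(p_y, p_x) ≈ -81.98°.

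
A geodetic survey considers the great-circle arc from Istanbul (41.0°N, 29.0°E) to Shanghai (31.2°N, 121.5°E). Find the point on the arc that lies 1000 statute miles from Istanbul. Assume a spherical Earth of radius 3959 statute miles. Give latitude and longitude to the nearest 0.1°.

≈ (45.9°N, 47.8°E)

Write both endpoints as unit vectors p₁, p₂ with components (cos φ cos λ, cos φ sin λ, sin φ).
The central angle between the endpoints is δ = arccos(p₁·p₂) ≈ 1.254 rad (71.8°). The total great-circle distance is δ·R ≈ 1.254 × 3959 ≈ 4964 mi, so the target fraction is f = 1000/4964 ≈ 0.201.
Interpolate at f ≈ 0.201 with slerp weights a = sin((1−f)δ)/sin δ ≈ 0.886, b = sin(fδ)/sin δ ≈ 0.263.
p = a·p₁ + b·p₂ ≈ (0.467, 0.516, 0.718); φ = arcsin(p_z) ≈ 45.87°, λ = atan2(p_y, p_x) ≈ 47.83°.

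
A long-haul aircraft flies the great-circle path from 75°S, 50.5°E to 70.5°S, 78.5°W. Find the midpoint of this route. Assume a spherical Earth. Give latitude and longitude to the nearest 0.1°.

Convert each endpoint to a unit vector on the sphere (x = cos φ cos λ, y = cos φ sin λ, z = sin φ).
The central angle between the endpoints is δ = arccos(p₁·p₂) ≈ 0.543 rad (31.1°).
Interpolate at f = 1/2 with slerp weights a = sin((1−f)δ)/sin δ ≈ 0.519, b = sin(fδ)/sin δ ≈ 0.519.
p = a·p₁ + b·p₂ ≈ (0.120, -0.066, -0.991); φ = arcsin(p_z) ≈ -82.13°, λ = atan2(p_y, p_x) ≈ -28.86°.

≈ 82.1°S, 28.9°W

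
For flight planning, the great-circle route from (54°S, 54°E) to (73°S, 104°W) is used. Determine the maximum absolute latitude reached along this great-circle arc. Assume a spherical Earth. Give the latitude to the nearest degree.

The great circle lies in the plane with unit normal n̂ = (p₁ × p₂)/|p₁ × p₂|.
Here n̂_z ≈ -0.082; the vertex latitude is φ_max = arccos|n̂_z| ≈ 85.3°.
Check via Clairaut: cos φ_max = |cos φ₁| · sin C = cos(54.0°)·sin(172.0°) ≈ 0.082, again giving ≈ 85.3°.

≈ 85°S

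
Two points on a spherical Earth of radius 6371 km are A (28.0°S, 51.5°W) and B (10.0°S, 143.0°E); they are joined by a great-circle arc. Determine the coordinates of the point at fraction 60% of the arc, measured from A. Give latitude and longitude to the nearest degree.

≈ (60°S, 177°E)

From cos δ = sin φ₁ sin φ₂ + cos φ₁ cos φ₂ cos Δλ, the central angle is δ ≈ 2.435 rad (139.5°).
Interpolate at f = 0.60 with slerp weights a = sin((1−f)δ)/sin δ ≈ 1.273, b = sin(fδ)/sin δ ≈ 1.530.
p = a·p₁ + b·p₂ ≈ (-0.504, 0.027, -0.863); φ = arcsin(p_z) ≈ -59.71°, λ = atan2(p_y, p_x) ≈ 176.92°.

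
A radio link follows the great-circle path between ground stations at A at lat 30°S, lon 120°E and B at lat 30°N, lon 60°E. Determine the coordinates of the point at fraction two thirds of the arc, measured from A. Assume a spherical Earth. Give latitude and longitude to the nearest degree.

≈ lat 10°N, lon 81°E

From cos δ = sin φ₁ sin φ₂ + cos φ₁ cos φ₂ cos Δλ, the central angle is δ ≈ 1.445 rad (82.8°).
Interpolate at f = 2/3 with slerp weights a = sin((1−f)δ)/sin δ ≈ 0.467, b = sin(fδ)/sin δ ≈ 0.828.
p = a·p₁ + b·p₂ ≈ (0.156, 0.971, 0.180); φ = arcsin(p_z) ≈ 10.39°, λ = atan2(p_y, p_x) ≈ 80.86°.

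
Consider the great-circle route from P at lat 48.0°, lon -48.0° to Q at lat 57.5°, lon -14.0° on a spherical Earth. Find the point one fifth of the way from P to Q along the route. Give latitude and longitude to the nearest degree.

≈ lat 51°, lon -42°

The haversine formula gives a central angle δ ≈ 0.390 rad (22.4°) between the endpoints.
Interpolate at f = 1/5 with slerp weights a = sin((1−f)δ)/sin δ ≈ 0.807, b = sin(fδ)/sin δ ≈ 0.205.
p = a·p₁ + b·p₂ ≈ (0.468, -0.428, 0.773); φ = arcsin(p_z) ≈ 50.61°, λ = atan2(p_y, p_x) ≈ -42.43°.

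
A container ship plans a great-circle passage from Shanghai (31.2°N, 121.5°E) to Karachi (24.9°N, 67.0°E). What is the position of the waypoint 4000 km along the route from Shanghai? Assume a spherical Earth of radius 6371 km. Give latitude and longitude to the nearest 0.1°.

From cos δ = sin φ₁ sin φ₂ + cos φ₁ cos φ₂ cos Δλ, the central angle is δ ≈ 0.838 rad (48.0°). The total great-circle distance is δ·R ≈ 0.838 × 6371 ≈ 5341 km, so the target fraction is f = 4000/5341 ≈ 0.749.
Interpolate at f ≈ 0.749 with slerp weights a = sin((1−f)δ)/sin δ ≈ 0.281, b = sin(fδ)/sin δ ≈ 0.790.
p = a·p₁ + b·p₂ ≈ (0.154, 0.865, 0.478); φ = arcsin(p_z) ≈ 28.57°, λ = atan2(p_y, p_x) ≈ 79.88°.

≈ (28.6°N, 79.9°E)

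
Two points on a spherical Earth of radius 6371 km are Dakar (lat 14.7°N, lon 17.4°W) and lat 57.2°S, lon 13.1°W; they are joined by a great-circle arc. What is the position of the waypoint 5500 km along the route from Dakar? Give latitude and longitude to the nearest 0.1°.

Convert each endpoint to a unit vector on the sphere (x = cos φ cos λ, y = cos φ sin λ, z = sin φ).
The central angle between the endpoints is δ = arccos(p₁·p₂) ≈ 1.256 rad (72.0°). The total great-circle distance is δ·R ≈ 1.256 × 6371 ≈ 8005 km, so the target fraction is f = 5500/8005 ≈ 0.687.
Interpolate at f ≈ 0.687 with slerp weights a = sin((1−f)δ)/sin δ ≈ 0.403, b = sin(fδ)/sin δ ≈ 0.799.
p = a·p₁ + b·p₂ ≈ (0.793, -0.215, -0.570); φ = arcsin(p_z) ≈ -34.72°, λ = atan2(p_y, p_x) ≈ -15.14°.

≈ lat 34.7°S, lon 15.1°W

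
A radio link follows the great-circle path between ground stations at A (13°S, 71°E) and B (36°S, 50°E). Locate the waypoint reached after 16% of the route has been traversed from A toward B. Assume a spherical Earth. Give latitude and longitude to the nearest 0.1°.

The haversine formula gives a central angle δ ≈ 0.519 rad (29.8°) between the endpoints.
Interpolate at f = 0.16 with slerp weights a = sin((1−f)δ)/sin δ ≈ 0.851, b = sin(fδ)/sin δ ≈ 0.167.
p = a·p₁ + b·p₂ ≈ (0.357, 0.888, -0.290); φ = arcsin(p_z) ≈ -16.85°, λ = atan2(p_y, p_x) ≈ 68.10°.

≈ (16.8°S, 68.1°E)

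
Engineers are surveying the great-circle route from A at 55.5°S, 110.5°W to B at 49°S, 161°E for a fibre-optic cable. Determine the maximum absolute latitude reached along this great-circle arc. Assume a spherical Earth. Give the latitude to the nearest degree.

≈ 61°S

The great circle lies in the plane with unit normal n̂ = (p₁ × p₂)/|p₁ × p₂|.
Here n̂_z ≈ -0.479; the vertex latitude is φ_max = arccos|n̂_z| ≈ 61.4°.
Check via Clairaut: cos φ_max = |cos φ₁| · sin C = cos(55.5°)·sin(122.2°) ≈ 0.479, again giving ≈ 61.4°.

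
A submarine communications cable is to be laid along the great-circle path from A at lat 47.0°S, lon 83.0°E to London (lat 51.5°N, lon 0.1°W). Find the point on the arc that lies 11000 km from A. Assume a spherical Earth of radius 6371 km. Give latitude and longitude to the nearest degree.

Write both endpoints as unit vectors p₁, p₂ with components (cos φ cos λ, cos φ sin λ, sin φ).
The central angle between the endpoints is δ = arccos(p₁·p₂) ≈ 2.119 rad (121.4°). The total great-circle distance is δ·R ≈ 2.119 × 6371 ≈ 13502 km, so the target fraction is f = 11000/13502 ≈ 0.815.
Interpolate at f ≈ 0.815 with slerp weights a = sin((1−f)δ)/sin δ ≈ 0.448, b = sin(fδ)/sin δ ≈ 1.158.
p = a·p₁ + b·p₂ ≈ (0.758, 0.302, 0.578); φ = arcsin(p_z) ≈ 35.31°, λ = atan2(p_y, p_x) ≈ 21.74°.

≈ lat 35°N, lon 22°E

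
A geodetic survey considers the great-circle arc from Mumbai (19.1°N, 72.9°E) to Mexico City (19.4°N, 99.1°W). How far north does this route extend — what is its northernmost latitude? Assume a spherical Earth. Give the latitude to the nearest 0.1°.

≈ 78.7°N

The great circle lies in the plane with unit normal n̂ = (p₁ × p₂)/|p₁ × p₂|.
Here n̂_z ≈ -0.196; the vertex latitude is φ_max = arccos|n̂_z| ≈ 78.7°.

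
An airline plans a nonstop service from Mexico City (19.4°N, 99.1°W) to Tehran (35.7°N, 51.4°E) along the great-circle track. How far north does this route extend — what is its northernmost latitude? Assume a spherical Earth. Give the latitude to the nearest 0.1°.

≈ 64.7°N

The great circle lies in the plane with unit normal n̂ = (p₁ × p₂)/|p₁ × p₂|.
Here n̂_z ≈ +0.428; the vertex latitude is φ_max = arccos|n̂_z| ≈ 64.7°.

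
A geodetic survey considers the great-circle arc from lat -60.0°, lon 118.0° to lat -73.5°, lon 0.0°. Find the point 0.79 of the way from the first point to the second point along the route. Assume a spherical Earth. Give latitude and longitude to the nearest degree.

Write both endpoints as unit vectors p₁, p₂ with components (cos φ cos λ, cos φ sin λ, sin φ).
The central angle between the endpoints is δ = arccos(p₁·p₂) ≈ 0.702 rad (40.2°).
Interpolate at f = 0.79 with slerp weights a = sin((1−f)δ)/sin δ ≈ 0.227, b = sin(fδ)/sin δ ≈ 0.815.
p = a·p₁ + b·p₂ ≈ (0.178, 0.100, -0.979); φ = arcsin(p_z) ≈ -78.20°, λ = atan2(p_y, p_x) ≈ 29.40°.

≈ lat -78°, lon 29°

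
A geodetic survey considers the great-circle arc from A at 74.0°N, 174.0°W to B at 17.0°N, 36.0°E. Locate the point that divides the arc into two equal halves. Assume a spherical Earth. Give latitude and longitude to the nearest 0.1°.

Convert each endpoint to a unit vector on the sphere (x = cos φ cos λ, y = cos φ sin λ, z = sin φ).
The central angle between the endpoints is δ = arccos(p₁·p₂) ≈ 1.518 rad (87.0°).
Interpolate at f = 1/2 with slerp weights a = sin((1−f)δ)/sin δ ≈ 0.689, b = sin(fδ)/sin δ ≈ 0.689.
p = a·p₁ + b·p₂ ≈ (0.344, 0.368, 0.864); φ = arcsin(p_z) ≈ 59.76°, λ = atan2(p_y, p_x) ≈ 46.87°.

≈ 59.8°N, 46.9°E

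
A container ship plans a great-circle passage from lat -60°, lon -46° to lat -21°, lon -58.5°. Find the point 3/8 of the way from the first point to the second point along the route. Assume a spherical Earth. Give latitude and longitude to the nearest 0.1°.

From cos δ = sin φ₁ sin φ₂ + cos φ₁ cos φ₂ cos Δλ, the central angle is δ ≈ 0.698 rad (40.0°).
Interpolate at f = 3/8 with slerp weights a = sin((1−f)δ)/sin δ ≈ 0.657, b = sin(fδ)/sin δ ≈ 0.403.
p = a·p₁ + b·p₂ ≈ (0.425, -0.557, -0.714); φ = arcsin(p_z) ≈ -45.54°, λ = atan2(p_y, p_x) ≈ -52.67°.

≈ lat -45.5°, lon -52.7°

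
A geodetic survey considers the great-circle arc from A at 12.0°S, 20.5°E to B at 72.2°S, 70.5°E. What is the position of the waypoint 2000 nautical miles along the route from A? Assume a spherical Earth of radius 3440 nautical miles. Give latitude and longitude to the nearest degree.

Convert each endpoint to a unit vector on the sphere (x = cos φ cos λ, y = cos φ sin λ, z = sin φ).
The central angle between the endpoints is δ = arccos(p₁·p₂) ≈ 1.170 rad (67.0°). The total great-circle distance is δ·R ≈ 1.170 × 3440 ≈ 4025 nmi, so the target fraction is f = 2000/4025 ≈ 0.497.
Interpolate at f ≈ 0.497 with slerp weights a = sin((1−f)δ)/sin δ ≈ 0.603, b = sin(fδ)/sin δ ≈ 0.596.
p = a·p₁ + b·p₂ ≈ (0.613, 0.378, -0.693); φ = arcsin(p_z) ≈ -43.89°, λ = atan2(p_y, p_x) ≈ 31.68°.

≈ 44°S, 32°E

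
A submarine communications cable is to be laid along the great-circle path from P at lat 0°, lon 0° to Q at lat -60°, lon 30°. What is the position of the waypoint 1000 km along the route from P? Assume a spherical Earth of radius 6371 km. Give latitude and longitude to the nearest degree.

Write both endpoints as unit vectors p₁, p₂ with components (cos φ cos λ, cos φ sin λ, sin φ).
The central angle between the endpoints is δ = arccos(p₁·p₂) ≈ 1.123 rad (64.3°). The total great-circle distance is δ·R ≈ 1.123 × 6371 ≈ 7154 km, so the target fraction is f = 1000/7154 ≈ 0.140.
Interpolate at f ≈ 0.140 with slerp weights a = sin((1−f)δ)/sin δ ≈ 0.913, b = sin(fδ)/sin δ ≈ 0.173.
p = a·p₁ + b·p₂ ≈ (0.988, 0.043, -0.150); φ = arcsin(p_z) ≈ -8.64°, λ = atan2(p_y, p_x) ≈ 2.51°.

≈ lat -9°, lon 3°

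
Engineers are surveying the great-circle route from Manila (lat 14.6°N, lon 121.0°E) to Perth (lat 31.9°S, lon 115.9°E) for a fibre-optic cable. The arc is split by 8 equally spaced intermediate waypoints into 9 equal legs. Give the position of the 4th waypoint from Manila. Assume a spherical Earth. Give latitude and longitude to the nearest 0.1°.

≈ lat 6.1°S, lon 118.9°E

Convert each endpoint to a unit vector on the sphere (x = cos φ cos λ, y = cos φ sin λ, z = sin φ).
The central angle between the endpoints is δ = arccos(p₁·p₂) ≈ 0.816 rad (46.8°).
Interpolate at f = 4/9 with slerp weights a = sin((1−f)δ)/sin δ ≈ 0.601, b = sin(fδ)/sin δ ≈ 0.487.
p = a·p₁ + b·p₂ ≈ (-0.480, 0.871, -0.106); φ = arcsin(p_z) ≈ -6.07°, λ = atan2(p_y, p_x) ≈ 118.88°.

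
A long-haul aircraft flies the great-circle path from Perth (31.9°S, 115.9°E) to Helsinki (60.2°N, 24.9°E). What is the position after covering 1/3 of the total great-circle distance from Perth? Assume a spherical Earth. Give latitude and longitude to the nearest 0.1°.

≈ (2.0°N, 95.1°E)

Convert each endpoint to a unit vector on the sphere (x = cos φ cos λ, y = cos φ sin λ, z = sin φ).
The central angle between the endpoints is δ = arccos(p₁·p₂) ≈ 2.055 rad (117.8°).
Interpolate at f = 1/3 with slerp weights a = sin((1−f)δ)/sin δ ≈ 1.108, b = sin(fδ)/sin δ ≈ 0.715.
p = a·p₁ + b·p₂ ≈ (-0.088, 0.995, 0.035); φ = arcsin(p_z) ≈ 2.02°, λ = atan2(p_y, p_x) ≈ 95.07°.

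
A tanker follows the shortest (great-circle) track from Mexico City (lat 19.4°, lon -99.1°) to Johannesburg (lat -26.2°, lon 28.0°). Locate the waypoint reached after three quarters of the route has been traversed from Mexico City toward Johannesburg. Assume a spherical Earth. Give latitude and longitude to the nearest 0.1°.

≈ lat -19.9°, lon -7.1°

Write both endpoints as unit vectors p₁, p₂ with components (cos φ cos λ, cos φ sin λ, sin φ).
The central angle between the endpoints is δ = arccos(p₁·p₂) ≈ 2.288 rad (131.1°).
Interpolate at f = 3/4 with slerp weights a = sin((1−f)δ)/sin δ ≈ 0.718, b = sin(fδ)/sin δ ≈ 1.313.
p = a·p₁ + b·p₂ ≈ (0.933, -0.116, -0.341); φ = arcsin(p_z) ≈ -19.94°, λ = atan2(p_y, p_x) ≈ -7.08°.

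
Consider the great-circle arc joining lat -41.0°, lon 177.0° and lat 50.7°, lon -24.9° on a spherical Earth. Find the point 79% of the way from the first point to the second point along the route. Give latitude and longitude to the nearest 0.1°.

≈ lat 51.9°, lon -80.6°

Convert each endpoint to a unit vector on the sphere (x = cos φ cos λ, y = cos φ sin λ, z = sin φ).
The central angle between the endpoints is δ = arccos(p₁·p₂) ≈ 2.828 rad (162.0°).
Interpolate at f = 0.79 with slerp weights a = sin((1−f)δ)/sin δ ≈ 1.814, b = sin(fδ)/sin δ ≈ 2.554.
p = a·p₁ + b·p₂ ≈ (0.100, -0.609, 0.786); φ = arcsin(p_z) ≈ 51.86°, λ = atan2(p_y, p_x) ≈ -80.65°.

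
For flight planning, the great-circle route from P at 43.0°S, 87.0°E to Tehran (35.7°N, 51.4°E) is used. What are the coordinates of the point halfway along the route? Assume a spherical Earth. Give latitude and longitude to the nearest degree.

Write both endpoints as unit vectors p₁, p₂ with components (cos φ cos λ, cos φ sin λ, sin φ).
The central angle between the endpoints is δ = arccos(p₁·p₂) ≈ 1.486 rad (85.1°).
Interpolate at f = 1/2 with slerp weights a = sin((1−f)δ)/sin δ ≈ 0.679, b = sin(fδ)/sin δ ≈ 0.679.
p = a·p₁ + b·p₂ ≈ (0.370, 0.927, -0.067); φ = arcsin(p_z) ≈ -3.83°, λ = atan2(p_y, p_x) ≈ 68.24°.

≈ 4°S, 68°E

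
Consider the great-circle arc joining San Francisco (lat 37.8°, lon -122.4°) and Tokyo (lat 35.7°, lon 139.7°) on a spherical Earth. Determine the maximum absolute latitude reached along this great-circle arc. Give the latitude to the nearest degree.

≈ 49°

The great circle lies in the plane with unit normal n̂ = (p₁ × p₂)/|p₁ × p₂|.
Here n̂_z ≈ -0.660; the vertex latitude is φ_max = arccos|n̂_z| ≈ 48.7°.
Check via Clairaut: cos φ_max = |cos φ₁| · sin C = cos(37.8°)·sin(56.6°) ≈ 0.660, again giving ≈ 48.7°.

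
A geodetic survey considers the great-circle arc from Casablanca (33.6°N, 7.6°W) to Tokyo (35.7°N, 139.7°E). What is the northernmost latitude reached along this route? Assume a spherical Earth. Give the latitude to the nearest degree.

The great circle lies in the plane with unit normal n̂ = (p₁ × p₂)/|p₁ × p₂|.
Here n̂_z ≈ +0.377; the vertex latitude is φ_max = arccos|n̂_z| ≈ 67.9°.
Check via Clairaut: cos φ_max = |cos φ₁| · sin C = cos(33.6°)·sin(26.9°) ≈ 0.377, again giving ≈ 67.9°.

≈ 68°N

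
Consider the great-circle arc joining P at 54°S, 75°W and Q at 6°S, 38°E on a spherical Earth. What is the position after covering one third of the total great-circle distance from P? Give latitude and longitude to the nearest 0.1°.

≈ 53.2°S, 18.2°W

Write both endpoints as unit vectors p₁, p₂ with components (cos φ cos λ, cos φ sin λ, sin φ).
The central angle between the endpoints is δ = arccos(p₁·p₂) ≈ 1.715 rad (98.3°).
Interpolate at f = 1/3 with slerp weights a = sin((1−f)δ)/sin δ ≈ 0.920, b = sin(fδ)/sin δ ≈ 0.547.
p = a·p₁ + b·p₂ ≈ (0.568, -0.187, -0.801); φ = arcsin(p_z) ≈ -53.24°, λ = atan2(p_y, p_x) ≈ -18.24°.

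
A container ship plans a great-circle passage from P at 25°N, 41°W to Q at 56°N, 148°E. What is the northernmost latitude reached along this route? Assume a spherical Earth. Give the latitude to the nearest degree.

The great circle lies in the plane with unit normal n̂ = (p₁ × p₂)/|p₁ × p₂|.
Here n̂_z ≈ -0.080; the vertex latitude is φ_max = arccos|n̂_z| ≈ 85.4°.
Check via Clairaut: cos φ_max = |cos φ₁| · sin C = cos(25.0°)·sin(5.1°) ≈ 0.080, again giving ≈ 85.4°.

≈ 85°N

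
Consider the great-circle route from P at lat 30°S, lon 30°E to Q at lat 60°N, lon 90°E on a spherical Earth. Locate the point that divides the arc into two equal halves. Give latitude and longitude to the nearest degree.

Write both endpoints as unit vectors p₁, p₂ with components (cos φ cos λ, cos φ sin λ, sin φ).
The central angle between the endpoints is δ = arccos(p₁·p₂) ≈ 1.789 rad (102.5°).
Interpolate at f = 1/2 with slerp weights a = sin((1−f)δ)/sin δ ≈ 0.799, b = sin(fδ)/sin δ ≈ 0.799.
p = a·p₁ + b·p₂ ≈ (0.599, 0.745, 0.292); φ = arcsin(p_z) ≈ 17.00°, λ = atan2(p_y, p_x) ≈ 51.21°.

≈ lat 17°N, lon 51°E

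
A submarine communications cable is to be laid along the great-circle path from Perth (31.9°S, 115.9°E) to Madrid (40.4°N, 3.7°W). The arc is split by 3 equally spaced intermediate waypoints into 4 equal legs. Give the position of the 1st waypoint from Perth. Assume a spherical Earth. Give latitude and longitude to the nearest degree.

≈ 13°S, 86°E

Write both endpoints as unit vectors p₁, p₂ with components (cos φ cos λ, cos φ sin λ, sin φ).
The central angle between the endpoints is δ = arccos(p₁·p₂) ≈ 2.294 rad (131.4°).
Interpolate at f = 1/4 with slerp weights a = sin((1−f)δ)/sin δ ≈ 1.319, b = sin(fδ)/sin δ ≈ 0.724.
p = a·p₁ + b·p₂ ≈ (0.061, 0.972, -0.228); φ = arcsin(p_z) ≈ -13.17°, λ = atan2(p_y, p_x) ≈ 86.41°.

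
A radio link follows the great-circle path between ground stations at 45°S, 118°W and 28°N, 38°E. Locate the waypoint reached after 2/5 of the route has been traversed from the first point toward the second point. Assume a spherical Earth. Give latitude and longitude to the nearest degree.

≈ 43°S, 27°W

Convert each endpoint to a unit vector on the sphere (x = cos φ cos λ, y = cos φ sin λ, z = sin φ).
The central angle between the endpoints is δ = arccos(p₁·p₂) ≈ 2.696 rad (154.5°).
Interpolate at f = 2/5 with slerp weights a = sin((1−f)δ)/sin δ ≈ 2.317, b = sin(fδ)/sin δ ≈ 2.044.
p = a·p₁ + b·p₂ ≈ (0.653, -0.336, -0.679); φ = arcsin(p_z) ≈ -42.76°, λ = atan2(p_y, p_x) ≈ -27.20°.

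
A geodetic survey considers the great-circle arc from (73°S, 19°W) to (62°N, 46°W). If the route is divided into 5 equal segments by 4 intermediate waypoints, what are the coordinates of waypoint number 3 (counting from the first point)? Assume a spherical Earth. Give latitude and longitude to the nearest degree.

≈ (8°N, 37°W)

Convert each endpoint to a unit vector on the sphere (x = cos φ cos λ, y = cos φ sin λ, z = sin φ).
The central angle between the endpoints is δ = arccos(p₁·p₂) ≈ 2.378 rad (136.2°).
Interpolate at f = 3/5 with slerp weights a = sin((1−f)δ)/sin δ ≈ 1.177, b = sin(fδ)/sin δ ≈ 1.430.
p = a·p₁ + b·p₂ ≈ (0.792, -0.595, 0.138); φ = arcsin(p_z) ≈ 7.92°, λ = atan2(p_y, p_x) ≈ -36.93°.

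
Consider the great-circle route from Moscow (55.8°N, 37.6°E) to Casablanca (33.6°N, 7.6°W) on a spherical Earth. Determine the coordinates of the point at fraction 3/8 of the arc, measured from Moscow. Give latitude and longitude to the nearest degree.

≈ 50°N, 16°E

Convert each endpoint to a unit vector on the sphere (x = cos φ cos λ, y = cos φ sin λ, z = sin φ).
The central angle between the endpoints is δ = arccos(p₁·p₂) ≈ 0.664 rad (38.0°).
Interpolate at f = 3/8 with slerp weights a = sin((1−f)δ)/sin δ ≈ 0.654, b = sin(fδ)/sin δ ≈ 0.400.
p = a·p₁ + b·p₂ ≈ (0.621, 0.180, 0.762); φ = arcsin(p_z) ≈ 49.68°, λ = atan2(p_y, p_x) ≈ 16.18°.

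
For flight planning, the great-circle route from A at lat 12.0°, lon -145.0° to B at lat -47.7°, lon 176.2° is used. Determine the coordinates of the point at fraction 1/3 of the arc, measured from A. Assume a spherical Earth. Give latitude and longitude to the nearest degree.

≈ lat -9°, lon -155°

Write both endpoints as unit vectors p₁, p₂ with components (cos φ cos λ, cos φ sin λ, sin φ).
The central angle between the endpoints is δ = arccos(p₁·p₂) ≈ 1.203 rad (68.9°).
Interpolate at f = 1/3 with slerp weights a = sin((1−f)δ)/sin δ ≈ 0.770, b = sin(fδ)/sin δ ≈ 0.418.
p = a·p₁ + b·p₂ ≈ (-0.898, -0.414, -0.149); φ = arcsin(p_z) ≈ -8.59°, λ = atan2(p_y, p_x) ≈ -155.28°.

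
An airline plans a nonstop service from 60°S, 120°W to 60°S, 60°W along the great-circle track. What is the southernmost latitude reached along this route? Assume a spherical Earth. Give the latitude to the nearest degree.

≈ 63°S

The great circle lies in the plane with unit normal n̂ = (p₁ × p₂)/|p₁ × p₂|.
Here n̂_z ≈ +0.447; the vertex latitude is φ_max = arccos|n̂_z| ≈ 63.4°.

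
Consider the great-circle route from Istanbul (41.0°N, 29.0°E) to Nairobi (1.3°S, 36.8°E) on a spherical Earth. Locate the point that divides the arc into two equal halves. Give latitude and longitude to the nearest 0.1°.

The haversine formula gives a central angle δ ≈ 0.749 rad (42.9°) between the endpoints.
Interpolate at f = 1/2 with slerp weights a = sin((1−f)δ)/sin δ ≈ 0.537, b = sin(fδ)/sin δ ≈ 0.537.
p = a·p₁ + b·p₂ ≈ (0.785, 0.518, 0.340); φ = arcsin(p_z) ≈ 19.89°, λ = atan2(p_y, p_x) ≈ 33.45°.

≈ 19.9°N, 33.4°E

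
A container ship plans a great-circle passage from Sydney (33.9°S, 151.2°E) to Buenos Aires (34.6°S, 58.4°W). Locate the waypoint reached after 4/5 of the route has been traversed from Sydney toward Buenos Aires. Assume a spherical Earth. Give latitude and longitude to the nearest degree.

The haversine formula gives a central angle δ ≈ 1.852 rad (106.1°) between the endpoints.
Interpolate at f = 4/5 with slerp weights a = sin((1−f)δ)/sin δ ≈ 0.377, b = sin(fδ)/sin δ ≈ 1.037.
p = a·p₁ + b·p₂ ≈ (0.173, -0.576, -0.799); φ = arcsin(p_z) ≈ -53.01°, λ = atan2(p_y, p_x) ≈ -73.28°.

≈ 53°S, 73°W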